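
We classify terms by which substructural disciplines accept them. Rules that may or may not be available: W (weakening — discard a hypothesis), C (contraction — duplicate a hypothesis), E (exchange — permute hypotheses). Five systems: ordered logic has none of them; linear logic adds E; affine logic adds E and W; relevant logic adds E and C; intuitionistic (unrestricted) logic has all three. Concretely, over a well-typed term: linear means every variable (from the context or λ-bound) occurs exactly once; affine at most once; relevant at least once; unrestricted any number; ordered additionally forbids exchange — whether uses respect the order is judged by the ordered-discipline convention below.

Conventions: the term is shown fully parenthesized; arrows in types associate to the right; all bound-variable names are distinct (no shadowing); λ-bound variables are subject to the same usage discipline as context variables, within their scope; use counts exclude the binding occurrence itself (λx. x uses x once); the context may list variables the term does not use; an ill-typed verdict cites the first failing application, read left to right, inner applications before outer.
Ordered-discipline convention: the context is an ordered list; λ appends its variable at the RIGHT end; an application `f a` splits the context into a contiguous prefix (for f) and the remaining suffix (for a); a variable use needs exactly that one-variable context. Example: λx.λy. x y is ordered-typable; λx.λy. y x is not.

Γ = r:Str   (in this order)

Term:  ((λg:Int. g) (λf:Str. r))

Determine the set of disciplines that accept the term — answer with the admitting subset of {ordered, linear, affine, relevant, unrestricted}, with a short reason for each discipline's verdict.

admitted in: none
variable uses: r=1; g [bound]=1; f [bound]=0
left-to-right use order: g, r
typing: ill-typed: an application expects Int but receives Str -> Str
ordered: ✗ — not simply typable
linear: ✗ — fails simple typing
affine: ✗ — a type mismatch blocks all five
relevant: ✗ — the type mismatch rejects it
unrestricted: ✗ — not simply typable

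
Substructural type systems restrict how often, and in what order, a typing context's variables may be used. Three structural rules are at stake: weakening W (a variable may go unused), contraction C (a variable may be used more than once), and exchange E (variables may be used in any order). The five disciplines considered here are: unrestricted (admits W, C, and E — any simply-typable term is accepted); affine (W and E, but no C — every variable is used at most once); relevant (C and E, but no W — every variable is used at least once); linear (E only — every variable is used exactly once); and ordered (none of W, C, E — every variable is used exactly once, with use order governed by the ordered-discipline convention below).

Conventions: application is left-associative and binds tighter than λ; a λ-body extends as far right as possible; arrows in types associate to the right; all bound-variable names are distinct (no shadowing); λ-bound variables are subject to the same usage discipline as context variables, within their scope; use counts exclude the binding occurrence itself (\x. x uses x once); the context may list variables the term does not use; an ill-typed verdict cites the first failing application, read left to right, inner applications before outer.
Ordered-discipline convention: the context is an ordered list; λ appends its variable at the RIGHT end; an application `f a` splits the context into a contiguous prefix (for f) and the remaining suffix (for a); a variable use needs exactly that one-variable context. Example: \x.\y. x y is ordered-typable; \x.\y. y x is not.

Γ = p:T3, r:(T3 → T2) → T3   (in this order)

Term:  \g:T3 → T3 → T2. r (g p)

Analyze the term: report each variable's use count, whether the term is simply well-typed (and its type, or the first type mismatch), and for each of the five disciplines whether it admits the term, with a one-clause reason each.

counts: p ×1, r ×1, g [bound] ×1
use order (left to right): r, g, p
typing: the term checks, with type (T3 → T3 → T2) → T3
ordered ✗ (needs exchange: uses follow r, g, p)
linear ✓ (exactly-once usage across p, r, g)
affine ✓ (p, r, g: no repeats, contraction unneeded)
relevant ✓ (every one of p, r, g appears)
unrestricted ✓ (type-checks ((T3 → T3 → T2) → T3) and nothing is barred)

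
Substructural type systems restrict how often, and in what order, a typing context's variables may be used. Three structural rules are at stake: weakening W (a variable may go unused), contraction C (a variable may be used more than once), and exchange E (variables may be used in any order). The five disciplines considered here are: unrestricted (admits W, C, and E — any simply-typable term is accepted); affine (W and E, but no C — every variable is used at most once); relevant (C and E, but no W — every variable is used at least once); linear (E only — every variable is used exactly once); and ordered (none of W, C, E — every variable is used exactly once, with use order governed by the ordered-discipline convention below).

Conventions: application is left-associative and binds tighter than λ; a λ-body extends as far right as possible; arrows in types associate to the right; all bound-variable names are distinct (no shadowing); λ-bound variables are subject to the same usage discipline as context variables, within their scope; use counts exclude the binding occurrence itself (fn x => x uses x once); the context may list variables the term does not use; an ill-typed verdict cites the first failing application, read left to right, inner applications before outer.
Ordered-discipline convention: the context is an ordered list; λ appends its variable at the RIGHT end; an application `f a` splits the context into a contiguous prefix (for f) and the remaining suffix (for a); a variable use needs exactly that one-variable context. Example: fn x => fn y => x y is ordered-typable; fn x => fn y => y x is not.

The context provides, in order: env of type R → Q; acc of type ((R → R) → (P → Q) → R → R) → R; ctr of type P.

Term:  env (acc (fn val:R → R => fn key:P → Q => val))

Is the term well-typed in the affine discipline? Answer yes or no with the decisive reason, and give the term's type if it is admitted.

yes — none of env, acc, ctr, val, key used more than once; term : Q
counts: env: 1; acc: 1; ctr: 0; val [bound]: 1; key [bound]: 0
uses in reading order: env, acc, val
typing: well-typed — term : Q
all disciplines: ordered ✗ · linear ✗ · affine ✓ · relevant ✗ · unrestricted ✓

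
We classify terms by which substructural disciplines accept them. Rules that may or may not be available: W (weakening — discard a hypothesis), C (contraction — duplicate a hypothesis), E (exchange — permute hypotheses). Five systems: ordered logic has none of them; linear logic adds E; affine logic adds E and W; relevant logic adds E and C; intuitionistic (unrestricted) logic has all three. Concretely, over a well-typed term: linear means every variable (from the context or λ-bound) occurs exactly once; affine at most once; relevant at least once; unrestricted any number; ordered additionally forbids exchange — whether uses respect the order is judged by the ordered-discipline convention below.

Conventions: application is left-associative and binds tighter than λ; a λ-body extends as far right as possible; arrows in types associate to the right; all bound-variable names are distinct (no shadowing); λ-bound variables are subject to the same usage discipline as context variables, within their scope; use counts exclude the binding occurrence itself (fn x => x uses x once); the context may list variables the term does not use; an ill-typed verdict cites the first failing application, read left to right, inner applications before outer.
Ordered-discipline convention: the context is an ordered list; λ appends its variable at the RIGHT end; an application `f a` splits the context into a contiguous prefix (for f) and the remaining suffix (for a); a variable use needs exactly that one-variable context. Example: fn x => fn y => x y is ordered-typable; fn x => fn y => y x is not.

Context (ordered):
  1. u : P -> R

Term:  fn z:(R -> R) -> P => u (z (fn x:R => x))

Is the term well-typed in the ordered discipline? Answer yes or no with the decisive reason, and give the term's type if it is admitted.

yes — u, z, x: once each, no exchange needed; term : ((R -> R) -> P) -> R
use counts: u=1, z (bound)=1, x (bound)=1
order of uses: u, z, x
typing: the term checks, with type ((R -> R) -> P) -> R
all disciplines: ordered ✓ · linear ✓ · affine ✓ · relevant ✓ · unrestricted ✓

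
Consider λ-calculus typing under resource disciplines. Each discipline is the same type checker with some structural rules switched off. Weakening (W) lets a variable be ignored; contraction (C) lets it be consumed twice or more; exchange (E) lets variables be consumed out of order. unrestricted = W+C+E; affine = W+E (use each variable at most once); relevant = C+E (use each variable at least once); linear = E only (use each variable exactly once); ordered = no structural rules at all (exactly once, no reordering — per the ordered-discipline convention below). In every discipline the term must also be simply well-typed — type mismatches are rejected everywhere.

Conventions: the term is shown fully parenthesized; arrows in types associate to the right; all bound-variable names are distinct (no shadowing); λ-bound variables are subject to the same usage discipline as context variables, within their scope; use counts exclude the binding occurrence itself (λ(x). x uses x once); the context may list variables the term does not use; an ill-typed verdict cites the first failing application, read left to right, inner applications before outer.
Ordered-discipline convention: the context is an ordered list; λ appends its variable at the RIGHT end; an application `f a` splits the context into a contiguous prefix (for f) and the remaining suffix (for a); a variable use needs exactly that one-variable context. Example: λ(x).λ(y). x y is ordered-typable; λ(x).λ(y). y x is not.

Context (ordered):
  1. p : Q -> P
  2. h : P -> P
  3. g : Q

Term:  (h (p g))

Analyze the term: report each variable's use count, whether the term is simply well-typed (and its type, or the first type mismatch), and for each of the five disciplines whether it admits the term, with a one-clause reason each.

use counts: p: 1, h: 1, g: 1
order of uses: h, p, g
typing: well-typed at P
ordered ✗ (no ordered split (uses run h, p, g))
linear ✓ (exactly-once usage across p, h, g)
affine ✓ (none of p, h, g used more than once)
relevant ✓ (at least one use each (p, h, g))
unrestricted ✓ (simply typable at P; W, C, E all held)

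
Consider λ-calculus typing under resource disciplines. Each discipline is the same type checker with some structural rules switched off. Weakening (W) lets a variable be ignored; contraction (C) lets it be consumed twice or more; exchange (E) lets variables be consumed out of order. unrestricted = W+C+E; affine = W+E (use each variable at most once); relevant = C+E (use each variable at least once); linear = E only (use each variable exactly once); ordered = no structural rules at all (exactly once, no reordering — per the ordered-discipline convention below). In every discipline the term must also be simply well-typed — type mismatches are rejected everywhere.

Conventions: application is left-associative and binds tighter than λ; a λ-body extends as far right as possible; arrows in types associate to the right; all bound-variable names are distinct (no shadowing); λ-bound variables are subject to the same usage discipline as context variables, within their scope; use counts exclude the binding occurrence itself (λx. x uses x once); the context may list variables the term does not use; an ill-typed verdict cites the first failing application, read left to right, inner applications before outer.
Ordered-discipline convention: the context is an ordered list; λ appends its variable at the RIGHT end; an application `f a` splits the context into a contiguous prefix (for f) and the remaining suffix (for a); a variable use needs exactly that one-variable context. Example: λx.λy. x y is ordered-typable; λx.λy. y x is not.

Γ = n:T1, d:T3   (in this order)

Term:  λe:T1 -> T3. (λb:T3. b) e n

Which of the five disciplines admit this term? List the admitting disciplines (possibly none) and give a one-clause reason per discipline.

admitted by: none
use counts: n: 1, d: 0, e (λ-bound): 1, b (λ-bound): 1
uses in reading order: b, e, n
typing: ill-typed: argument of type T1 -> T3 where T3 is required
ordered: ✗, not simply typable
linear: ✗, fails simple typing
affine: ✗, a type mismatch blocks all five
relevant: ✗, the type mismatch rejects it
unrestricted: ✗, not simply typable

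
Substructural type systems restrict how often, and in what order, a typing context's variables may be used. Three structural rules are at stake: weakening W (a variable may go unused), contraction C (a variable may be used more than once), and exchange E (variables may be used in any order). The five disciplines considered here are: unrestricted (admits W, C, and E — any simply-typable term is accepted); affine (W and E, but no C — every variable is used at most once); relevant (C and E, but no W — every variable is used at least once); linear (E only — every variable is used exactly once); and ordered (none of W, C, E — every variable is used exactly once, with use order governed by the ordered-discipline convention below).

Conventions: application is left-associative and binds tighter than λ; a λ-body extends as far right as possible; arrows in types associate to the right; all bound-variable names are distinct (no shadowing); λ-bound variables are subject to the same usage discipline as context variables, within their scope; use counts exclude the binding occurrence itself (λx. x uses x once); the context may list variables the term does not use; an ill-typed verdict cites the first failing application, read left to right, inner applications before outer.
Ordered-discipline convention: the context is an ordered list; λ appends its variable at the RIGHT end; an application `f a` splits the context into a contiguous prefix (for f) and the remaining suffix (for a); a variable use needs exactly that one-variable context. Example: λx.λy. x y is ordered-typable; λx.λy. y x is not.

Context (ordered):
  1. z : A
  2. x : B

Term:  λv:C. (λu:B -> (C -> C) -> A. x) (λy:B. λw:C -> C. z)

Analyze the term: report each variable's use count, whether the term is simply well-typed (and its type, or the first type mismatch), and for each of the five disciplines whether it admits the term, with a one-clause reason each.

counts: z ×1, x ×1, v (bound) ×0, u (bound) ×0, y (bound) ×0, w (bound) ×0
order of uses: x, z
typing: well-typed — term : C -> B
ordered: ✗ — needs weakening: v, u, y, w unused
linear: ✗ — needs weakening: v, u, y, w unused
affine: ✓ — no duplicate uses among z, x, v, u, y, w
relevant: ✗ — needs weakening: v, u, y, w unused
unrestricted: ✓ — simply typable at C -> B; W, C, E all held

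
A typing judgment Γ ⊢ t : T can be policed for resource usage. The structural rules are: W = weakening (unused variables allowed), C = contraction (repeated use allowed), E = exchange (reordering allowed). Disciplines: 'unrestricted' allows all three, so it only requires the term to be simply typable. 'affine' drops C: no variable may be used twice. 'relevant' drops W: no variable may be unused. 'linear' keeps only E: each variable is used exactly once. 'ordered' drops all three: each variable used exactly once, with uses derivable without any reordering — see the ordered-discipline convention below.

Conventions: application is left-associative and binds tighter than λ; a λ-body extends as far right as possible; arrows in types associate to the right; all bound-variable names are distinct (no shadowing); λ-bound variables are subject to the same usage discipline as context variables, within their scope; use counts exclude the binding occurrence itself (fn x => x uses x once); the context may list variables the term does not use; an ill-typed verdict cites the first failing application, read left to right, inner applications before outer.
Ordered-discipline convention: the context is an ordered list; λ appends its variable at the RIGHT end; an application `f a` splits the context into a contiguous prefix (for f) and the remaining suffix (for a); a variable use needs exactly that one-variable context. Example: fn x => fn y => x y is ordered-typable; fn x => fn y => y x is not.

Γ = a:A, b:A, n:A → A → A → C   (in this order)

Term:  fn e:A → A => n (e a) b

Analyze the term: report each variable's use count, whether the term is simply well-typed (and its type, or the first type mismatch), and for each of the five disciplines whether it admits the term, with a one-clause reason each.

counts: a: 1, b: 1, n: 1, e [bound]: 1
left-to-right use order: n, e, a, b
typing: ✓ — (A → A) → A → C
ordered: ✗, no ordered split (uses run n, e, a, b)
linear: ✓, each of a, b, n, e used exactly once
affine: ✓, a, b, n, e: no repeats, contraction unneeded
relevant: ✓, none of a, b, n, e goes unused
unrestricted: ✓, well-typed at (A → A) → A → C; no restrictions here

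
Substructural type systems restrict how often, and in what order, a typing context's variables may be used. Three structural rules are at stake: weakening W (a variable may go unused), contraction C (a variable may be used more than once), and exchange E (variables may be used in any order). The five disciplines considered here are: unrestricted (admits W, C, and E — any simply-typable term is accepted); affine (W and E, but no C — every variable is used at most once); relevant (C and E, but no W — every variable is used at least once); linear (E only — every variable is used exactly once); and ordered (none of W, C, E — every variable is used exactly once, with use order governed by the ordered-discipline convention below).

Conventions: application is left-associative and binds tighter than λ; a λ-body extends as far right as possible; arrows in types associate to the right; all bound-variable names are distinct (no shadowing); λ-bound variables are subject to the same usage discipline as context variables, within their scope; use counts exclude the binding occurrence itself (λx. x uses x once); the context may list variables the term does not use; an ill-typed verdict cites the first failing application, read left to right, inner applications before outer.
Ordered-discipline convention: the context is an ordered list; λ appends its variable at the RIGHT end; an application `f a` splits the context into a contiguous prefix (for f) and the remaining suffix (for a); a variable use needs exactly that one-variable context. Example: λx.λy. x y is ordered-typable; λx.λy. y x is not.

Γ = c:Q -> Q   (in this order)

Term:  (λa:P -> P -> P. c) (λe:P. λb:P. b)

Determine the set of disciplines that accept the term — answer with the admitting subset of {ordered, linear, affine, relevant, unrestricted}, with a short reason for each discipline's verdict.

admitted in: affine, unrestricted
variable uses: c=1, a [bound]=0, e [bound]=0, b [bound]=1
use order (left to right): c, b
typing: well-typed — term : Q -> Q
ordered ✗ (unused: a, e — weakening required)
linear ✗ (unused: a, e — weakening required)
affine ✓ (c, a, e, b: no repeats, contraction unneeded)
relevant ✗ (unused: a, e — weakening required)
unrestricted ✓ (typability at Q -> Q is all that's needed)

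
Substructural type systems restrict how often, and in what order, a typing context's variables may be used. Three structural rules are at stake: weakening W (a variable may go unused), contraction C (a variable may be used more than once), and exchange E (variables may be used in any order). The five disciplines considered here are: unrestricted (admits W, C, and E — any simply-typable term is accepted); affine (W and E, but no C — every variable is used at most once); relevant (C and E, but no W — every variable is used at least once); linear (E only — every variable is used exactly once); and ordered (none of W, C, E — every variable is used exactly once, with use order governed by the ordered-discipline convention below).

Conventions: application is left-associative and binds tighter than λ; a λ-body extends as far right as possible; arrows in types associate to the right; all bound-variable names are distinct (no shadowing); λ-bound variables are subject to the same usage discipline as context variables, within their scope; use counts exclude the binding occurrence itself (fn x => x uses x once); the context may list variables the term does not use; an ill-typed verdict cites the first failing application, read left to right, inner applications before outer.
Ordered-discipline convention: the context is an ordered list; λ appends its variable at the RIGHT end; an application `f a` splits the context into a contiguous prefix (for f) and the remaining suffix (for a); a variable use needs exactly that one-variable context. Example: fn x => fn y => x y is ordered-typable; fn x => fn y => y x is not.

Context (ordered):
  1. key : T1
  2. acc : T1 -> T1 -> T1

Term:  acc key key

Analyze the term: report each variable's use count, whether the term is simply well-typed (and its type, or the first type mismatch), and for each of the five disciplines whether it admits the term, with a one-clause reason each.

variable uses: key=2, acc=1
use order (left to right): acc, key, key
typing: well-typed at T1
ordered: ✗ — needs contraction — key ×2
linear: ✗ — needs contraction — key ×2
affine: ✗ — needs contraction — key ×2
relevant: ✓ — at least one use each (key, acc)
unrestricted: ✓ — well-typed at T1; no restrictions here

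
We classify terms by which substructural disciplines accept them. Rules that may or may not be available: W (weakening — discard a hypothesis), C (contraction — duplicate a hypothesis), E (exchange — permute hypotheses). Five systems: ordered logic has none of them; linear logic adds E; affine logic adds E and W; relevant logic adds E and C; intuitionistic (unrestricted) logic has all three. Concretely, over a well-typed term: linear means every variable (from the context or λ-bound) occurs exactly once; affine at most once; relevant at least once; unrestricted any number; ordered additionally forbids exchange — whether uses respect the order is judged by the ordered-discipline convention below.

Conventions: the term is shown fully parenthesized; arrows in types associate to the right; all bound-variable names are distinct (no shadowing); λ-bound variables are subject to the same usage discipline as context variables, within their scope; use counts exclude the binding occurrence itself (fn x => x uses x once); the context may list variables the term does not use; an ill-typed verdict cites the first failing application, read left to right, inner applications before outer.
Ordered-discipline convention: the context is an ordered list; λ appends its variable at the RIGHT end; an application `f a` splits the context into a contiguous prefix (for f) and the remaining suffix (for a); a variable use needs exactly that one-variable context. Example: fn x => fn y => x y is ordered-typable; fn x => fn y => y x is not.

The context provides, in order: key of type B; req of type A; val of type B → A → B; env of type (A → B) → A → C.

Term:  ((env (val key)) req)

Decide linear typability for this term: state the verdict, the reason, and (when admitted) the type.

yes — exactly-once usage across key, req, val, env; term : C
use counts: key=1; req=1; val=1; env=1
left-to-right use order: env, val, key, req
typing: well-typed at C
all disciplines: ordered ✗ · linear ✓ · affine ✓ · relevant ✓ · unrestricted ✓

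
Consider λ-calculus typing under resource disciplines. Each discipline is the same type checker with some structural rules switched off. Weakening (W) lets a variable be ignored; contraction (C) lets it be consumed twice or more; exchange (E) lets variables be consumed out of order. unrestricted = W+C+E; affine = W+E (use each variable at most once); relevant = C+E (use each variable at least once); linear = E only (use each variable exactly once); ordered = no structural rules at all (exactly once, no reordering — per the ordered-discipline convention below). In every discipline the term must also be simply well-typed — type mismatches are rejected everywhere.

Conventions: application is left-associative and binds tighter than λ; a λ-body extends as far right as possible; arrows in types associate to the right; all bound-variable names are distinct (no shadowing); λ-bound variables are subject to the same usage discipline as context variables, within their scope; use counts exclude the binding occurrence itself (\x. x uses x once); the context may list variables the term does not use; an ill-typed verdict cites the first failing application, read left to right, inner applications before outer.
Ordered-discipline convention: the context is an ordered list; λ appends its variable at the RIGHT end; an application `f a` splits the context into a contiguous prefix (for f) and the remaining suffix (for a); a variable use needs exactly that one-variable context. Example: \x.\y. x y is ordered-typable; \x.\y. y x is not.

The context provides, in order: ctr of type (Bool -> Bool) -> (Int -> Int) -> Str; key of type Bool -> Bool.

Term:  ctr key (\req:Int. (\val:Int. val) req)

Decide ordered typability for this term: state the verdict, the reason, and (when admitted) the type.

yes — single-use (ctr, key, req, val), ordered derivation ok; term : Str
use counts: ctr ×1, key ×1, req (λ-bound) ×1, val (λ-bound) ×1
order of uses: ctr, key, val, req
typing: ✓ — Str
summary: ordered ✓, linear ✓, affine ✓, relevant ✓, unrestricted ✓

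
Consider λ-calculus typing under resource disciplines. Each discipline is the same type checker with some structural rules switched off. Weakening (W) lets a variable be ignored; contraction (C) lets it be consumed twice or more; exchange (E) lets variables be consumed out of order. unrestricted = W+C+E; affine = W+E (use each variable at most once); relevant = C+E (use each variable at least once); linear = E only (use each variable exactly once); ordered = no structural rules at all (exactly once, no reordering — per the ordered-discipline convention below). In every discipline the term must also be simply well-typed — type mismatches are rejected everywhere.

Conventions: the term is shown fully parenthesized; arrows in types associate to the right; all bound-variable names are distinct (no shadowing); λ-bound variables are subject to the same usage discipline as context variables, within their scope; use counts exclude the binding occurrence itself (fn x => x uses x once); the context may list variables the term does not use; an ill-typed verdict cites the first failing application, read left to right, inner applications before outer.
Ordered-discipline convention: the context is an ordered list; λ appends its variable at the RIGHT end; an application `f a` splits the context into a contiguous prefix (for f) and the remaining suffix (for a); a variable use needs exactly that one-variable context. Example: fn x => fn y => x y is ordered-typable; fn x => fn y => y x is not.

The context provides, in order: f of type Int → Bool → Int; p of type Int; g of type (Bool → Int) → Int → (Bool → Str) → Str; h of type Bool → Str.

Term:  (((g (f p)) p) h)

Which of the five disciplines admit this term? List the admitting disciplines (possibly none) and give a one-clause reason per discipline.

admitted by: relevant, unrestricted
counts: f: 1×; p: 2×; g: 1×; h: 1×
left-to-right use order: g, f, p, p, h
typing: well-typed — term : Str
ordered: ✗ — needs contraction — p ×2
linear: ✗ — needs contraction — p ×2
affine: ✗ — needs contraction — p ×2
relevant: ✓ — at least one use each (f, p, g, h)
unrestricted: ✓ — type-checks (Str) and nothing is barred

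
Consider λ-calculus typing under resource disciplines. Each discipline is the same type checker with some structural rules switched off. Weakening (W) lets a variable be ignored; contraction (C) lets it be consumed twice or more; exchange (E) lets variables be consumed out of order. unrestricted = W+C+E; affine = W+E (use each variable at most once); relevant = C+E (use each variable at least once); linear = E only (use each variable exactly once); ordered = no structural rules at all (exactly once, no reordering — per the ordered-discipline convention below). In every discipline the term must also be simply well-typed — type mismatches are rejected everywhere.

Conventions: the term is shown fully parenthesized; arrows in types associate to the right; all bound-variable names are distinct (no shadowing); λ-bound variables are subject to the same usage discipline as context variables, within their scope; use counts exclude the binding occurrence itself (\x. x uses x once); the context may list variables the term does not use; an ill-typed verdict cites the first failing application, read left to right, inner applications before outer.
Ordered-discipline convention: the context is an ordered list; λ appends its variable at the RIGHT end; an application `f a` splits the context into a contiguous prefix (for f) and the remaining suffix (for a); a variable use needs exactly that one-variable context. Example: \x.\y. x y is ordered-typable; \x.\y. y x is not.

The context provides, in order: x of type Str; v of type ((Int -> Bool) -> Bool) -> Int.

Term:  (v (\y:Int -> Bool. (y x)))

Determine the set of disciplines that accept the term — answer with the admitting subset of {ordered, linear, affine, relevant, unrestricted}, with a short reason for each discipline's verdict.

admitted by: none
variable uses: x=1, v=1, y (bound)=1
uses in reading order: v, y, x
typing: ill-typed: a function awaiting Int gets Str
ordered ✗ (the type mismatch rejects it)
linear ✗ (not simply typable)
affine ✗ (fails simple typing)
relevant ✗ (a type mismatch blocks all five)
unrestricted ✗ (the type mismatch rejects it)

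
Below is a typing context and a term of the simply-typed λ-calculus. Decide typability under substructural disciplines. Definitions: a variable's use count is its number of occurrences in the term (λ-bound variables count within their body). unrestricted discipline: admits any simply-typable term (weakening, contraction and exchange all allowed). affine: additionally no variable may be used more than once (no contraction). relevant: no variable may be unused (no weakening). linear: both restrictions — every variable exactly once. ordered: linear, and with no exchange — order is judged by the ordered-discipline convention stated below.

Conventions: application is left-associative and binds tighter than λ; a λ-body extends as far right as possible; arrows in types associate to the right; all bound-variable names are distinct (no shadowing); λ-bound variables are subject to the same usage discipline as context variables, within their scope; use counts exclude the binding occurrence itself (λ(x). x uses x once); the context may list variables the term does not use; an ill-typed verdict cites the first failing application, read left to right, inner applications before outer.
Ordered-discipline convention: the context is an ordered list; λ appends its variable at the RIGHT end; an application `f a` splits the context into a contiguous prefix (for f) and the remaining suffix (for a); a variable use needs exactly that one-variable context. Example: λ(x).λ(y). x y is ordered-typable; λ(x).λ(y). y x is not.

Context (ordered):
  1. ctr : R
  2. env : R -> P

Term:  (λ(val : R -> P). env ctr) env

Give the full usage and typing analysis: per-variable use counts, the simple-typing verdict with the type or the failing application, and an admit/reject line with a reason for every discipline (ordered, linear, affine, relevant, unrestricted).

use counts: ctr: 1×, env: 2×, val (bound): 0×
use order (left to right): env, ctr, env
typing: the term checks, with type P
ordered: ✗, env ×2 used more than once (contraction); needs weakening: val unused
linear: ✗, env ×2 used more than once (contraction); needs weakening: val unused
affine: ✗, env ×2 used more than once (contraction)
relevant: ✗, needs weakening: val unused
unrestricted: ✓, simply typable at P; W, C, E all held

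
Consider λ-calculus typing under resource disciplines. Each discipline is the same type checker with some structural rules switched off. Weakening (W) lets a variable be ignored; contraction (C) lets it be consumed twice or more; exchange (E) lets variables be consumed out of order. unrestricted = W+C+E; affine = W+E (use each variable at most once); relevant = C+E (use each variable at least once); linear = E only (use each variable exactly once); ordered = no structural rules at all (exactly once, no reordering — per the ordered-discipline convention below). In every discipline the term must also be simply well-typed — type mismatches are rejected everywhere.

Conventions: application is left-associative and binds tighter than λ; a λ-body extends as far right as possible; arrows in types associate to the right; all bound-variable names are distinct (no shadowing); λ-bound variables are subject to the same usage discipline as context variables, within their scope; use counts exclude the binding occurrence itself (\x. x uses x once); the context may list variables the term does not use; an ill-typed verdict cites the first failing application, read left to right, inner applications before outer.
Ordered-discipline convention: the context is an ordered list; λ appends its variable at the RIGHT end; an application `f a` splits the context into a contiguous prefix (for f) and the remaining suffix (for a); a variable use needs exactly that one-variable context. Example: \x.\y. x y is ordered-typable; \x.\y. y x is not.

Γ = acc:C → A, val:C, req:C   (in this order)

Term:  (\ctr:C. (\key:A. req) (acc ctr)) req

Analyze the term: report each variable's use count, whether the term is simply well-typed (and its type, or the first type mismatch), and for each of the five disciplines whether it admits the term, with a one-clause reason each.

counts: acc: 1×, val: 0×, req: 2×, ctr [bound]: 1×, key [bound]: 0×
left-to-right use order: req, acc, ctr, req
typing: ✓ — C
ordered: ✗ — needs contraction — req ×2; val, key never used (weakening)
linear: ✗ — needs contraction — req ×2; val, key never used (weakening)
affine: ✗ — needs contraction — req ×2
relevant: ✗ — val, key never used (weakening)
unrestricted: ✓ — simply typable at C; W, C, E all held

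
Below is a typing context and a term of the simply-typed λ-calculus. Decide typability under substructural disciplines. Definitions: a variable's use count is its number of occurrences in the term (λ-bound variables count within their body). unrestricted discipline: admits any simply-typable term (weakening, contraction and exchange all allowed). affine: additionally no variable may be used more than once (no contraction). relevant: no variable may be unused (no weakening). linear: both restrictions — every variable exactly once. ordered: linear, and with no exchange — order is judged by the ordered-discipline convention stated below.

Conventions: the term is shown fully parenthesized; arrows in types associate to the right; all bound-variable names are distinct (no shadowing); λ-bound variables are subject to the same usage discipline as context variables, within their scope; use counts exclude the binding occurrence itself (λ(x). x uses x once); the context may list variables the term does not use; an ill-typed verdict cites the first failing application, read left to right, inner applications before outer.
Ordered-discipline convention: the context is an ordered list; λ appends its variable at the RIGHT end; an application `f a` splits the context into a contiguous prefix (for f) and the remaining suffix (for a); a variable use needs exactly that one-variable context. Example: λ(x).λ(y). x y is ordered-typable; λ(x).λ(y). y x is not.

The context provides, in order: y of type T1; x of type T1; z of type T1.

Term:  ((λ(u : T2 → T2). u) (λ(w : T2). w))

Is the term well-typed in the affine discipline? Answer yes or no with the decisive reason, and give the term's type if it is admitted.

yes — y, x, z, u, w: no repeats, contraction unneeded; term : T2 → T2
variable uses: y: 0×, x: 0×, z: 0×, u (bound): 1×, w (bound): 1×
uses in reading order: u, w
typing: the term checks, with type T2 → T2
per-discipline verdicts: ordered ✗ | linear ✗ | affine ✓ | relevant ✗ | unrestricted ✓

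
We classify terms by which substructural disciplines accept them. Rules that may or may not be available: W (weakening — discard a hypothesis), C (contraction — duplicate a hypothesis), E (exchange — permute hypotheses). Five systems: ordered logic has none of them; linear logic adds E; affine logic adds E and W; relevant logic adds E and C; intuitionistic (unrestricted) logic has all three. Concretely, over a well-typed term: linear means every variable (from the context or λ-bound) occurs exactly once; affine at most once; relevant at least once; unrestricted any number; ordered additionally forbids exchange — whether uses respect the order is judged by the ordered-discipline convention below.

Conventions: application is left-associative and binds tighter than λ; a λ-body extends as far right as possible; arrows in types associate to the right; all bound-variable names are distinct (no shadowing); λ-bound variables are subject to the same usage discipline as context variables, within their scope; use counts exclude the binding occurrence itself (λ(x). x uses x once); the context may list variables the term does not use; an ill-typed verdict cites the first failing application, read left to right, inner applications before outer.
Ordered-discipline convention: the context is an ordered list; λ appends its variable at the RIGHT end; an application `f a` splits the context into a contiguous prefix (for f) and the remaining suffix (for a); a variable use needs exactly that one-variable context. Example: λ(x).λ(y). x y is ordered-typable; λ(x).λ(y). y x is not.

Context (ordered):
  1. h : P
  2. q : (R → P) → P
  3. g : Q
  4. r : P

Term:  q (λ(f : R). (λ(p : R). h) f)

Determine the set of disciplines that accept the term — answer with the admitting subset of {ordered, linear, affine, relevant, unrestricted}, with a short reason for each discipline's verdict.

accepted by: affine, unrestricted
counts: h: 1×, q: 1×, g: 0×, r: 0×, f (λ-bound): 1×, p (λ-bound): 0×
use order (left to right): q, h, f
typing: ✓ — P
ordered: ✗, unused: g, r, p — weakening required
linear: ✗, unused: g, r, p — weakening required
affine: ✓, at most one use each (h, q, g, r, f, p)
relevant: ✗, unused: g, r, p — weakening required
unrestricted: ✓, simply typable at P; W, C, E all held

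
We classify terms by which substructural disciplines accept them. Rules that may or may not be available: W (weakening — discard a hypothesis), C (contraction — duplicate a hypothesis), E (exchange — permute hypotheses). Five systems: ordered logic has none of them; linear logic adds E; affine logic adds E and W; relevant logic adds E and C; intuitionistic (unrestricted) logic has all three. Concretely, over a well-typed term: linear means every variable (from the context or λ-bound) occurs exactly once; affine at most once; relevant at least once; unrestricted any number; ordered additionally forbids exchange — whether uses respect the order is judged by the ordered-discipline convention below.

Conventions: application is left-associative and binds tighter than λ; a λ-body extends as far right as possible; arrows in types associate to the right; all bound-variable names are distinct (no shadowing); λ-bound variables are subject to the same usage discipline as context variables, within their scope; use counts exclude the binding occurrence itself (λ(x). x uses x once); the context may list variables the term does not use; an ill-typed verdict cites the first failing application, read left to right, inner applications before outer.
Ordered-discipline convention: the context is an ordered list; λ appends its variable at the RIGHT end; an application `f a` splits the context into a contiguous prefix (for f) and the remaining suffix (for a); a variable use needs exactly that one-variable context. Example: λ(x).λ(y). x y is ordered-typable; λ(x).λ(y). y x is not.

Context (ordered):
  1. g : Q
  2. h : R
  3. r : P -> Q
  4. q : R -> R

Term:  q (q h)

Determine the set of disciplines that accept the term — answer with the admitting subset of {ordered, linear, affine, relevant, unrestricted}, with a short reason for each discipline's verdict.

admitted by: unrestricted
usage: g ×0; h ×1; r ×0; q ×2
order of uses: q, q, h
typing: the term checks, with type R
ordered: ✗ — q ×2 used more than once (contraction); needs weakening: g, r unused
linear: ✗ — q ×2 used more than once (contraction); needs weakening: g, r unused
affine: ✗ — q ×2 used more than once (contraction)
relevant: ✗ — needs weakening: g, r unused
unrestricted: ✓ — well-typed at R; no restrictions here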